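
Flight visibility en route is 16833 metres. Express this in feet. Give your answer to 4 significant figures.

1 m = 3.28084 ft, so 16833 × 3.28084 = 55230 ft.

55230 ft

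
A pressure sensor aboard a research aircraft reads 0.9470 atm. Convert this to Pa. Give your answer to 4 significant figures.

95950 Pa

1 atm = 101325 Pa, so 0.9470 × 101325 = 95950 Pa.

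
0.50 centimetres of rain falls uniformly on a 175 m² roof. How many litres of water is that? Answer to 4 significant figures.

875.0 litres

Depth: 0.50 cm × 10 = 5 mm.
1 mm over 1 m² is 1 L, so volume = 5 × 175 = 875 L ≈ 875.0 L.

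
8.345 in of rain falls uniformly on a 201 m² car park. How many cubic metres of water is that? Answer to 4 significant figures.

42.60 cubic metres

Depth: 8.345 in × 25.4 = 211.963 mm.
1 mm over 1 m² is 1 L, so volume = 211.963 × 201 = 42604.563 L = 42.60 m³.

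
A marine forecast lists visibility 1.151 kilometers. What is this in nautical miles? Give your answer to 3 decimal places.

1 km = 0.539957 nmi, so 1.151 × 0.539957 = 0.621 nmi.

0.621 nmi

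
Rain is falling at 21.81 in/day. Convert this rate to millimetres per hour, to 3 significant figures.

23.1 mm/hour

21.81 in/day × 25.4 mm/in × 0.0416667 day/hour = 23.1 mm/hour.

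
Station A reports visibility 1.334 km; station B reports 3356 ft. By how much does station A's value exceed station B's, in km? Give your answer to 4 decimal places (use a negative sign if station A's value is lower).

station B: 3356 ft = 1.022909 km.
Difference: 1.334000 − 1.022909 = 0.3111 km.

0.3111 km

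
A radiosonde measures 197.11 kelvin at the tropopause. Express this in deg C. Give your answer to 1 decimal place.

-76.0 °C

°C = 197.11 − 273.15 = -76.0 °C.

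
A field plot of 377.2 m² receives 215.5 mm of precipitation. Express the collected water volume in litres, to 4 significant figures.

81290 litres

1 mm over 1 m² is 1 L, so volume = 215.5 × 377.2 = 81286.6 L ≈ 81290 L.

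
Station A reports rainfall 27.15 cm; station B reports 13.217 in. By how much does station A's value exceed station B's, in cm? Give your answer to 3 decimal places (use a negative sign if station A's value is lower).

-6.421 cm

station B: 13.217 in = 33.57118 cm.
Difference: 27.15000 − 33.57118 = -6.421 cm.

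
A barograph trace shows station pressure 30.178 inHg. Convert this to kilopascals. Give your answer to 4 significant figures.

1 inHg = 3.38639 kPa, so 30.178 × 3.38639 = 102.2 kPa.

102.2 kPa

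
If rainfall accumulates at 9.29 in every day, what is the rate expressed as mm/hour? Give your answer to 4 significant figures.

9.29 in/day × 25.4 mm/in × 0.0416667 day/hour = 9.832 mm/hour.

9.832 mm/hour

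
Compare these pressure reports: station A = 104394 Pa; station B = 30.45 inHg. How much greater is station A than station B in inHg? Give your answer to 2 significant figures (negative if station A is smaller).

station A: 104394 Pa = 30.8275 inHg.
Difference: 30.8275 − 30.4500 = 0.38 inHg.

0.38 inHg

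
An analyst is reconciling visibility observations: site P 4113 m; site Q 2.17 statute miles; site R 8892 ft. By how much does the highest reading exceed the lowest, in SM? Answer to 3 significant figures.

0.872 SM

site P: 4113 m = 2.55570 SM.
site R: 8892 ft = 1.68409 SM.
Spread: 2.55570 − 1.68409 = 0.872 SM.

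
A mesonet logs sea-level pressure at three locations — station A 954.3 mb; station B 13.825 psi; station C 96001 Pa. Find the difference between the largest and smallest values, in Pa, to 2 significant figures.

station A: 954.3 mb = 95430.00 Pa.
station B: 13.825 psi = 95320.02 Pa.
Spread: 96001.00 − 95320.02 = 680 Pa.

680 Pa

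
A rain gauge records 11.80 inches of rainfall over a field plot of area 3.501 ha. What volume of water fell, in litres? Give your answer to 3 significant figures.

10500000 litres

Depth: 11.80 in × 25.4 = 299.72 mm.
Area: 3.501 ha = 35010 m².
1 mm over 1 m² is 1 L, so volume = 299.72 × 35010 = 10493197 L ≈ 10500000 L.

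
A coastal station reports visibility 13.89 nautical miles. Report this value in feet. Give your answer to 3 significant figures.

1 nmi = 6076.12 ft, so 13.89 × 6076.12 = 84400 ft.

84400 ft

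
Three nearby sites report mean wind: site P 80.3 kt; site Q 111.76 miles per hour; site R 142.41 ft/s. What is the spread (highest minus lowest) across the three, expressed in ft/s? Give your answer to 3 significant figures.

site P: 80.3 kt = 135.531 ft/s.
site Q: 111.76 mph = 163.915 ft/s.
Spread: 163.915 − 135.531 = 28.4 ft/s.

28.4 ft/s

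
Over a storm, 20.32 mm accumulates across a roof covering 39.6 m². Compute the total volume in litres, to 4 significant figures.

1 mm over 1 m² is 1 L, so volume = 20.32 × 39.6 = 804.672 L ≈ 804.7 L.

804.7 litres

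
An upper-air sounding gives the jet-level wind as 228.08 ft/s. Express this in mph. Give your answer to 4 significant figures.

1 ft/s = 0.681818 mph, so 228.08 × 0.681818 = 155.5 mph.

155.5 mph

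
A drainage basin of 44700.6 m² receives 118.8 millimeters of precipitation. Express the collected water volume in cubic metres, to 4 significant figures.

5310 cubic metres

1 mm over 1 m² is 1 L, so volume = 118.8 × 44700.6 = 5310431.3 L = 5310 m³.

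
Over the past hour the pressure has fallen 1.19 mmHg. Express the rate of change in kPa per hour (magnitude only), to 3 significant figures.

0.159 kPa per hour

1.19 mmHg / 1 h × 0.133322 kPa/mmHg = 0.159 kPa/h.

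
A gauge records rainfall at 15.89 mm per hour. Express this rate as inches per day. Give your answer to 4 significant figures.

15.01 in/day

15.89 mm/hour × 0.0393701 in/mm × 24 hour/day = 15.01 in/day.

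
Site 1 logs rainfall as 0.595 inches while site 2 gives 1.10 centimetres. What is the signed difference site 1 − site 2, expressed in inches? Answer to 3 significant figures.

0.162 in

site 2: 1.10 cm = 0.43307 in.
Difference: 0.59500 − 0.43307 = 0.162 in.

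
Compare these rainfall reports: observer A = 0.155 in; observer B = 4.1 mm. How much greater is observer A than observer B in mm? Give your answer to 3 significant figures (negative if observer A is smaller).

-0.163 mm

observer A: 0.155 in = 3.93700 mm.
Difference: 3.93700 − 4.10000 = -0.163 mm.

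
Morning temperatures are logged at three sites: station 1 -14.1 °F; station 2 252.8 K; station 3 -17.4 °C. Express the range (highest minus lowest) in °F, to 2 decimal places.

station 1: -14.1 °F = -25.611 °C.
station 2: 252.8 K = -20.350 °C.
Spread: (-17.400) − (-25.611) = 8.211 °C = 14.78 °F.

14.78 °F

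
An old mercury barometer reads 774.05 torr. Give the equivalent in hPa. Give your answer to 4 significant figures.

1032 hPa

1 mmHg = 1.33322 hPa, so 774.05 × 1.33322 = 1032 hPa.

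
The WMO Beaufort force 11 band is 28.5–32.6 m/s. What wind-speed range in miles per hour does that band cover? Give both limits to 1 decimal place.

28.5–32.6 m/s × 2.237 = 63.8–72.9 mph.

63.8 to 72.9 mph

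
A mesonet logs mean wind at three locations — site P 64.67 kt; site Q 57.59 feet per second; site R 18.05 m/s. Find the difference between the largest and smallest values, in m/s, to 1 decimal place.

15.7 m/s

site P: 64.67 kt = 33.269 m/s.
site Q: 57.59 ft/s = 17.553 m/s.
Spread: 33.269 − 17.553 = 15.7 m/s.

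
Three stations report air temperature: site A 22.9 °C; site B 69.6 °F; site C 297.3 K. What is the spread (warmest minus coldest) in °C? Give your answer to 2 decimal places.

3.26 °C

site B: 69.6 °F = 20.889 °C.
site C: 297.3 K = 24.150 °C.
Spread: 24.150 − 20.889 = 3.261 °C.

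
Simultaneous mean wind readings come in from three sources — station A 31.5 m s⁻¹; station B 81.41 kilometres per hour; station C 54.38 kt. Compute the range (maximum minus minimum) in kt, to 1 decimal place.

17.3 kt

station A: 31.5 m/s = 61.231 kt.
station B: 81.41 km/h = 43.958 kt.
Spread: 61.231 − 43.958 = 17.3 kt.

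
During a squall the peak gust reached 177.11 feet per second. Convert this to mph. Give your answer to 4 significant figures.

1 ft/s = 0.681818 mph, so 177.11 × 0.681818 = 120.8 mph.

120.8 mph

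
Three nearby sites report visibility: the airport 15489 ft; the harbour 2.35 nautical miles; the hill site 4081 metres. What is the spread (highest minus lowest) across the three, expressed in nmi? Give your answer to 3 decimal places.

the airport: 15489 ft = 2.54916 nmi.
the hill site: 4081 m = 2.20356 nmi.
Spread: 2.54916 − 2.20356 = 0.346 nmi.

0.346 nmi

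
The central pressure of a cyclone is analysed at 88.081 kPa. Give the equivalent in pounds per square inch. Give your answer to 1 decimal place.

1 kPa = 0.145038 psi, so 88.081 × 0.145038 = 12.8 psi.

12.8 psi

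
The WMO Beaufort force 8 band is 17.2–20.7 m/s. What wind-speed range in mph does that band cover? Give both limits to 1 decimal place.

38.5 to 46.3 mph

17.2–20.7 m/s × 2.237 = 38.5–46.3 mph.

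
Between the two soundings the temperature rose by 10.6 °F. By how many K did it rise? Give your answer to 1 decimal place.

Converting a difference, only the 9/5 scale factor applies: ΔK = 10.6 × 0.5556 = 5.9 K.

5.9 K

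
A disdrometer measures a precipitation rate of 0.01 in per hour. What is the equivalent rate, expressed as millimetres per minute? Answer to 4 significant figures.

0.01 in/hour × 25.4 mm/in × 0.0166667 hour/minute = 0.004233 mm/minute.

0.004233 mm/minute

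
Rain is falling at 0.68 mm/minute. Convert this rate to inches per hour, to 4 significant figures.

0.68 mm/minute × 0.0393701 in/mm × 60 minute/hour = 1.606 in/hour.

1.606 in/hour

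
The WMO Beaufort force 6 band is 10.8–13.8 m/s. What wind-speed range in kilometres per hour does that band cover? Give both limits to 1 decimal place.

38.9 to 49.7 km/h

10.8–13.8 m/s × 3.6 = 38.9–49.7 km/h.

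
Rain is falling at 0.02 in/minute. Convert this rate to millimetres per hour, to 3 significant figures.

0.02 in/minute × 25.4 mm/in × 60 minute/hour = 30.5 mm/hour.

30.5 mm/hour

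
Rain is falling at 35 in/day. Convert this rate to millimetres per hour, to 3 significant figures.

35 in/day × 25.4 mm/in × 0.0416667 day/hour = 37.0 mm/hour.

37.0 mm/hour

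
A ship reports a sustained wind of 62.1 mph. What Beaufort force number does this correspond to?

Beaufort force 10

62.1 mph = 27.8 m/s, which is Beaufort 10 (storm, 24.5–28.4 m/s).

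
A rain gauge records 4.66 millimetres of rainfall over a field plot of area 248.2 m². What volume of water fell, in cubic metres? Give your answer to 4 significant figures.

1.157 cubic metres

1 mm over 1 m² is 1 L, so volume = 4.66 × 248.2 = 1156.612 L = 1.157 m³.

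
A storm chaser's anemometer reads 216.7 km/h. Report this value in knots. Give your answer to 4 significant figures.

1 km/h = 0.539957 kt, so 216.7 × 0.539957 = 117.0 kt.

117.0 kt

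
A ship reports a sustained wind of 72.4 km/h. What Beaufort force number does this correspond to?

72.4 km/h = 20.1 m/s, which is Beaufort 8 (gale, 17.2–20.7 m/s).

Beaufort force 8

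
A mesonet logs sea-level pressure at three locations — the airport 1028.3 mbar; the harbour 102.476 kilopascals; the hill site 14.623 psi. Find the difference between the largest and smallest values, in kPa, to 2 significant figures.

the airport: 1028.3 mb = 102.830 kPa.
the hill site: 14.623 psi = 100.822 kPa.
Spread: 102.830 − 100.822 = 2.0 kPa.

2.0 kPa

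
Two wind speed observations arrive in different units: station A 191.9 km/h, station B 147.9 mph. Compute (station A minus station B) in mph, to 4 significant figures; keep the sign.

station A: 191.9 km/h = 119.2411 mph.
Difference: 119.2411 − 147.9000 = -28.66 mph.

-28.66 mph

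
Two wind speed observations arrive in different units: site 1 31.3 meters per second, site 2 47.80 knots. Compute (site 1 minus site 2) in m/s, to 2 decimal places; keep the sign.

6.71 m/s

site 2: 47.80 kt = 24.5904 m/s.
Difference: 31.3000 − 24.5904 = 6.71 m/s.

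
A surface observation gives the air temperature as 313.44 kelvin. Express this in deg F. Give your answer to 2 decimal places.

First to °C: 40.29 °C.
Then to °F: 104.52 °F.

104.52 °F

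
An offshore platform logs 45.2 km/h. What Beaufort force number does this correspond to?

45.2 km/h = 12.6 m/s, which is Beaufort 6 (strong breeze, 10.8–13.8 m/s).

Beaufort force 6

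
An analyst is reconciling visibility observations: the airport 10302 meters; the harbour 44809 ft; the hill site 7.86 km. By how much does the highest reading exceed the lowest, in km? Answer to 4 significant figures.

the airport: 10302 m = 10.30200 km.
the harbour: 44809 ft = 13.65778 km.
Spread: 13.65778 − 7.86000 = 5.798 km.

5.798 km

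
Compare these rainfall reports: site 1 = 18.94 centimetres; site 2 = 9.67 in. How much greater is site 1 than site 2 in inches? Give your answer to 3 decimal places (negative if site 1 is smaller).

-2.213 in

site 1: 18.94 cm = 7.45669 in.
Difference: 7.45669 − 9.67000 = -2.213 in.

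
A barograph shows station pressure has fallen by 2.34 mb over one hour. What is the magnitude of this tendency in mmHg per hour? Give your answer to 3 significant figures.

1.76 mmHg per hour

2.34 mb / 1 h × 0.750062 mmHg/mb = 1.76 mmHg/h.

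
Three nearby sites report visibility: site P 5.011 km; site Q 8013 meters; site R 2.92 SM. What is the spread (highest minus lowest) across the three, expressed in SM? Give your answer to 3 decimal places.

site P: 5.011 km = 3.11369 SM.
site Q: 8013 m = 4.97905 SM.
Spread: 4.97905 − 2.92000 = 2.059 SM.

2.059 SM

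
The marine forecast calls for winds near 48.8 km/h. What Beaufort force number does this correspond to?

Beaufort force 6

48.8 km/h = 13.6 m/s, which is Beaufort 6 (strong breeze, 10.8–13.8 m/s).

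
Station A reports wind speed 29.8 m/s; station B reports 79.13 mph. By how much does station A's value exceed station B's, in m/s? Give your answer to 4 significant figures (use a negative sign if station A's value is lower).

station B: 79.13 mph = 35.37428 m/s.
Difference: 29.80000 − 35.37428 = -5.574 m/s.

-5.574 m/s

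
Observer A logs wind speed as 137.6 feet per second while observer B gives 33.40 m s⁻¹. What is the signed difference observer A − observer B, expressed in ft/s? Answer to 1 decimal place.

28.0 ft/s

observer B: 33.40 m/s = 109.580 ft/s.
Difference: 137.600 − 109.580 = 28.0 ft/s.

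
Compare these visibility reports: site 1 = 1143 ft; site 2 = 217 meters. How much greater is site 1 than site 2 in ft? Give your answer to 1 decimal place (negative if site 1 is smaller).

site 2: 217 m = 711.942 ft.
Difference: 1143.000 − 711.942 = 431.1 ft.

431.1 ft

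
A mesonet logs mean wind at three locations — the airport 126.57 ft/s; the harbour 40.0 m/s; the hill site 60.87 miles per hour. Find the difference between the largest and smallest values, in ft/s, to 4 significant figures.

41.96 ft/s

the harbour: 40.0 m/s = 131.2336 ft/s.
the hill site: 60.87 mph = 89.2760 ft/s.
Spread: 131.2336 − 89.2760 = 41.96 ft/s.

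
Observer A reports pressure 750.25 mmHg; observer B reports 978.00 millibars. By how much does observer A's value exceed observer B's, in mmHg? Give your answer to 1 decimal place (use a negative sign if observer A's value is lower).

observer B: 978.00 mb = 733.560 mmHg.
Difference: 750.250 − 733.560 = 16.7 mmHg.

16.7 mmHg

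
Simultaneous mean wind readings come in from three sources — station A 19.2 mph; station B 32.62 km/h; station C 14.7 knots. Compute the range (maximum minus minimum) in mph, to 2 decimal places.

station B: 32.62 km/h = 20.2691 mph.
station C: 14.7 kt = 16.9165 mph.
Spread: 20.2691 − 16.9165 = 3.35 mph.

3.35 mph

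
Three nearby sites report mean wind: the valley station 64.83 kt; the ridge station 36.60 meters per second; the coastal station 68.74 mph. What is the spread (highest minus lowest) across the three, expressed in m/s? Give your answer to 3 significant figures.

5.87 m/s

the valley station: 64.83 kt = 33.3514 m/s.
the coastal station: 68.74 mph = 30.7295 m/s.
Spread: 36.6000 − 30.7295 = 5.87 m/s.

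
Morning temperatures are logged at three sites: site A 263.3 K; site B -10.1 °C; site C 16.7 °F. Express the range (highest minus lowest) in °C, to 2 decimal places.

1.60 °C

site A: 263.3 K = -9.850 °C.
site C: 16.7 °F = -8.500 °C.
Spread: (-8.500) − (-10.100) = 1.600 °C.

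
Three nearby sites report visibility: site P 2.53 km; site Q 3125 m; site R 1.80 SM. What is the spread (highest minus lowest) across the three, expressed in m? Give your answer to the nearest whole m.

site P: 2.53 km = 2530.00 m.
site R: 1.80 SM = 2896.82 m.
Spread: 3125.00 − 2530.00 = 595 m.

595 m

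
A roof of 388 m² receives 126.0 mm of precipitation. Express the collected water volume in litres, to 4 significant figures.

48890 litres

1 mm over 1 m² is 1 L, so volume = 126 × 388 = 48888 L ≈ 48890 L.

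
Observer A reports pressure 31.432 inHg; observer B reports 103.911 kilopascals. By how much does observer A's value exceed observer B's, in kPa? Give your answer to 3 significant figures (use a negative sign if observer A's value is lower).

observer A: 31.432 inHg = 106.4410 kPa.
Difference: 106.4410 − 103.9110 = 2.53 kPa.

2.53 kPa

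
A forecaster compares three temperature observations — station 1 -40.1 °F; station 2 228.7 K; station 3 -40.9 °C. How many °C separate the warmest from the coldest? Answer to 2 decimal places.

station 1: -40.1 °F = -40.056 °C.
station 2: 228.7 K = -44.450 °C.
Spread: (-40.056) − (-44.450) = 4.394 °C.

4.39 °C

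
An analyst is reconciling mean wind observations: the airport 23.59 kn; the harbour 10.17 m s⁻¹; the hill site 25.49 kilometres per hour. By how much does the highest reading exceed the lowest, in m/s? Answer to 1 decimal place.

the airport: 23.59 kt = 12.136 m/s.
the hill site: 25.49 km/h = 7.081 m/s.
Spread: 12.136 − 7.081 = 5.1 m/s.

5.1 m/s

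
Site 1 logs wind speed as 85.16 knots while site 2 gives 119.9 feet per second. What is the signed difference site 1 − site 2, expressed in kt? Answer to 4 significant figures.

14.12 kt

site 2: 119.9 ft/s = 71.0388 kt.
Difference: 85.1600 − 71.0388 = 14.12 kt.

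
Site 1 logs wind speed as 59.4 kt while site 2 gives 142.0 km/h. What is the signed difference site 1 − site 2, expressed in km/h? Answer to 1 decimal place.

-32.0 km/h

site 1: 59.4 kt = 110.009 km/h.
Difference: 110.009 − 142.000 = -32.0 km/h.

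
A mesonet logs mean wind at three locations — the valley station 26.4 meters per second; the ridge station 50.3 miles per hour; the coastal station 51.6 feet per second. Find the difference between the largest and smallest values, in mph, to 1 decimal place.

23.9 mph

the valley station: 26.4 m/s = 59.055 mph.
the coastal station: 51.6 ft/s = 35.182 mph.
Spread: 59.055 − 35.182 = 23.9 mph.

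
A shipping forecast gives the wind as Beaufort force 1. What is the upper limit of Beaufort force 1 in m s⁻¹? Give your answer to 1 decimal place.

1.5 m/s

Beaufort 1 (light air) spans 0.3–1.5 m/s.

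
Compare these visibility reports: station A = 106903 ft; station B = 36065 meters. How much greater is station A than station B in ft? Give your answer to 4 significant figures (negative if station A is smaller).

station B: 36065 m = 118323.49 ft.
Difference: 106903.00 − 118323.49 = -11420 ft.

-11420 ft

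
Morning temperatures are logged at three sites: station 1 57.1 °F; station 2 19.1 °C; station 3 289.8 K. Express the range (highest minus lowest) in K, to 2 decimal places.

5.16 K

station 1: 57.1 °F = 13.944 °C.
station 3: 289.8 K = 16.650 °C.
Spread: 19.100 − 13.944 = 5.156 °C.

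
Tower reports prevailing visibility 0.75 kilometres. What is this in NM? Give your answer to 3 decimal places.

0.405 nmi

1 km = 0.539957 nmi, so 0.75 × 0.539957 = 0.405 nmi.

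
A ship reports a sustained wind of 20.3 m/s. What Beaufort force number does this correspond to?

20.3 m/s lies in the Beaufort 8 band (gale, 17.2–20.7 m/s).

Beaufort force 8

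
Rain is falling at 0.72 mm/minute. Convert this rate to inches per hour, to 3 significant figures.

1.70 in/hour

0.72 mm/minute × 0.0393701 in/mm × 60 minute/hour = 1.70 in/hour.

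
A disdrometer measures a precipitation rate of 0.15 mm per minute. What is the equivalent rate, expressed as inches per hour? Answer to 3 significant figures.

0.354 in/hour

0.15 mm/minute × 0.0393701 in/mm × 60 minute/hour = 0.354 in/hour.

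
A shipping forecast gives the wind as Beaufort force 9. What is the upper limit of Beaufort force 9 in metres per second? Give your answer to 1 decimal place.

Beaufort 9 (strong gale) spans 20.8–24.4 m/s.

24.4 m/s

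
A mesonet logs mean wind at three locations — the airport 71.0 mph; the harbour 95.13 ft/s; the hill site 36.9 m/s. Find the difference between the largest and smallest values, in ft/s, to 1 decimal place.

the airport: 71.0 mph = 104.133 ft/s.
the hill site: 36.9 m/s = 121.063 ft/s.
Spread: 121.063 − 95.130 = 25.9 ft/s.

25.9 ft/s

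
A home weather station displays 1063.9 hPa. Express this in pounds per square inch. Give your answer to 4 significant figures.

15.43 psi

1 hPa = 0.0145038 psi, so 1063.9 × 0.0145038 = 15.43 psi.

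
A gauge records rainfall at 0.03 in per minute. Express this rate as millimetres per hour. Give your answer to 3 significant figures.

45.7 mm/hour

0.03 in/minute × 25.4 mm/in × 60 minute/hour = 45.7 mm/hour.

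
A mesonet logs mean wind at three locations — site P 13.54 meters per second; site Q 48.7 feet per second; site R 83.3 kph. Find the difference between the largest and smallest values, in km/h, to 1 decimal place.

34.6 km/h

site P: 13.54 m/s = 48.744 km/h.
site Q: 48.7 ft/s = 53.438 km/h.
Spread: 83.300 − 48.744 = 34.6 km/h.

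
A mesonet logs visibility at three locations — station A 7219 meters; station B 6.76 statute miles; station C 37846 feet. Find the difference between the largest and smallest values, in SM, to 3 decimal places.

station A: 7219 m = 4.48568 SM.
station C: 37846 ft = 7.16780 SM.
Spread: 7.16780 − 4.48568 = 2.682 SM.

2.682 SM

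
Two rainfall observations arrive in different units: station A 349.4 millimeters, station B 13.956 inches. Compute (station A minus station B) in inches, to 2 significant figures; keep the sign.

-0.20 in

station A: 349.4 mm = 13.7559 in.
Difference: 13.7559 − 13.9560 = -0.20 in.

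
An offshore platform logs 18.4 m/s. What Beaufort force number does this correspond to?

18.4 m/s lies in the Beaufort 8 band (gale, 17.2–20.7 m/s).

Beaufort force 8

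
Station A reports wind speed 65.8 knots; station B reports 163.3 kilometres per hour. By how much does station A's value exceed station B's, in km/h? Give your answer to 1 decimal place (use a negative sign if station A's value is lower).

-41.4 km/h

station A: 65.8 kt = 121.862 km/h.
Difference: 121.862 − 163.300 = -41.4 km/h.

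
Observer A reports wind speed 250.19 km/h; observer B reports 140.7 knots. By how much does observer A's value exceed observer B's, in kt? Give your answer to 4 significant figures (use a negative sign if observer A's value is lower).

-5.608 kt

observer A: 250.19 km/h = 135.09179 kt.
Difference: 135.09179 − 140.70000 = -5.608 kt.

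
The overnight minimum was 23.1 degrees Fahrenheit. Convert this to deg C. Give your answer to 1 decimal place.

-4.9 °C

°C = (°F − 32) × 5/9 = (23.1 − 32) / 1.8 = -4.9 °C.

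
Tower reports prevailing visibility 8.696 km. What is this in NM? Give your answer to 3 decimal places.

1 km = 0.539957 nmi, so 8.696 × 0.539957 = 4.695 nmi.

4.695 nmi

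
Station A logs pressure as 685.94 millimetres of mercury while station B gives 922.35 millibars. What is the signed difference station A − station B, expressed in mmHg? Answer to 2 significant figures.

-5.9 mmHg

station B: 922.35 mb = 691.819 mmHg.
Difference: 685.940 − 691.819 = -5.9 mmHg.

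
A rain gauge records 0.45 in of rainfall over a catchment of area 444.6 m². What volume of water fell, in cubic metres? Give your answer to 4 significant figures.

5.082 cubic metres

Depth: 0.45 in × 25.4 = 11.43 mm.
1 mm over 1 m² is 1 L, so volume = 11.43 × 444.6 = 5081.778 L = 5.082 m³.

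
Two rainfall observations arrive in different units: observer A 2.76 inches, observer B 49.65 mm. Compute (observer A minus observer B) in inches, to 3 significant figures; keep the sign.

0.805 in

observer B: 49.65 mm = 1.95472 in.
Difference: 2.76000 − 1.95472 = 0.805 in.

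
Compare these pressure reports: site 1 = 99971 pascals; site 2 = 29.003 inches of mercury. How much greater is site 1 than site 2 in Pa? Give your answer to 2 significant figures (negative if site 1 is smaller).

1800 Pa

site 2: 29.003 inHg = 98215.44 Pa.
Difference: 99971.00 − 98215.44 = 1800 Pa.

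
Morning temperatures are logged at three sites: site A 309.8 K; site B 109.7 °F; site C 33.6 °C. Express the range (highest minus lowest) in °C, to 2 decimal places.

site A: 309.8 K = 36.650 °C.
site B: 109.7 °F = 43.167 °C.
Spread: 43.167 − 33.600 = 9.567 °C.

9.57 °C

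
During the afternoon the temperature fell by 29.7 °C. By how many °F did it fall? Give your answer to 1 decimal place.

Converting a difference, only the 9/5 scale factor applies: Δ°F = 29.7 × 1.8 = 53.5 °F.

53.5 °F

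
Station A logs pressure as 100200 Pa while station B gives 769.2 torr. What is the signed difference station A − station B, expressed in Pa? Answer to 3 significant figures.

-2350 Pa

station B: 769.2 mmHg = 102551.58 Pa.
Difference: 100200.00 − 102551.58 = -2350 Pa.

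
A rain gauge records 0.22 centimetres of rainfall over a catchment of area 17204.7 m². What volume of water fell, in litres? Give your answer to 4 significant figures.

37850 litres

Depth: 0.22 cm × 10 = 2.2 mm.
1 mm over 1 m² is 1 L, so volume = 2.2 × 17204.7 = 37850.34 L ≈ 37850 L.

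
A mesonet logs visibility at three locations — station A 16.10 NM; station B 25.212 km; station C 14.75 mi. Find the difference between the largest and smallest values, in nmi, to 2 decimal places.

station B: 25.212 km = 13.6134 nmi.
station C: 14.75 SM = 12.8174 nmi.
Spread: 16.1000 − 12.8174 = 3.28 nmi.

3.28 nmi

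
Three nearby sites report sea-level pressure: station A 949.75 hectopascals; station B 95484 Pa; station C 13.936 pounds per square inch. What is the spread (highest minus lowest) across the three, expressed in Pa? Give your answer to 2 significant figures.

station A: 949.75 hPa = 94975.00 Pa.
station C: 13.936 psi = 96085.34 Pa.
Spread: 96085.34 − 94975.00 = 1100 Pa.

1100 Pa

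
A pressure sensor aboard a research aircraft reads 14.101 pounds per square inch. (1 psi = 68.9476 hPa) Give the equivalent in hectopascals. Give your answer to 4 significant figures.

972.2 hPa

1 psi = 68.9476 hPa, so 14.101 × 68.9476 = 972.2 hPa.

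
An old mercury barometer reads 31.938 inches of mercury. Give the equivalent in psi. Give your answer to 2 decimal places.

1 inHg = 0.491154 psi, so 31.938 × 0.491154 = 15.69 psi.

15.69 psi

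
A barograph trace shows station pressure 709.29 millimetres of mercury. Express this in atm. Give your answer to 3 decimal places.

1 mmHg = 0.00131579 atm, so 709.29 × 0.00131579 = 0.933 atm.

0.933 atm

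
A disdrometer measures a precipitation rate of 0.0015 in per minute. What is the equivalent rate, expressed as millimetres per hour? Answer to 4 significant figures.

0.0015 in/minute × 25.4 mm/in × 60 minute/hour = 2.286 mm/hour.

2.286 mm/hour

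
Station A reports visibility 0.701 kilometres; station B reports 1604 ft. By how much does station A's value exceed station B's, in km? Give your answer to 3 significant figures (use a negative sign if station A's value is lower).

0.212 km

station B: 1604 ft = 0.48890 km.
Difference: 0.70100 − 0.48890 = 0.212 km.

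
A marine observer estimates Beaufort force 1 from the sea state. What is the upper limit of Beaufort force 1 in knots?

Beaufort 1 (light air) spans 1–3 knots.

3 kt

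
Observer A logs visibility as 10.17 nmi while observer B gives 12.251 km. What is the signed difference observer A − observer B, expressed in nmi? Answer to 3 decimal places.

3.555 nmi

observer B: 12.251 km = 6.61501 nmi.
Difference: 10.17000 − 6.61501 = 3.555 nmi.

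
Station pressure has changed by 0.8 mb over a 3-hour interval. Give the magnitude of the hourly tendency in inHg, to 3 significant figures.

0.00787 inHg per hour

0.8 mb / 3 h × 0.02953 inHg/mb = 0.00787 inHg/h.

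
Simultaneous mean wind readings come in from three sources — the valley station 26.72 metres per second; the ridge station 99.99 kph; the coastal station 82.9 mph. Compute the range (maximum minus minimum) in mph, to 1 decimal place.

23.1 mph

the valley station: 26.72 m/s = 59.771 mph.
the ridge station: 99.99 km/h = 62.131 mph.
Spread: 82.900 − 59.771 = 23.1 mph.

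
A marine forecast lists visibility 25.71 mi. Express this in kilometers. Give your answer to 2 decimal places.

1 SM = 1.60934 km, so 25.71 × 1.60934 = 41.38 km.

41.38 km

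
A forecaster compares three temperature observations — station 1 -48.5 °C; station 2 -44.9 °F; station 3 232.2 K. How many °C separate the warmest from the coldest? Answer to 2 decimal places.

station 2: -44.9 °F = -42.722 °C.
station 3: 232.2 K = -40.950 °C.
Spread: (-40.950) − (-48.500) = 7.550 °C.

7.55 °C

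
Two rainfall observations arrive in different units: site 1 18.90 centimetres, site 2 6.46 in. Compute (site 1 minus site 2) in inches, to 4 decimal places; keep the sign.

0.9809 in

site 1: 18.90 cm = 7.440945 in.
Difference: 7.440945 − 6.460000 = 0.9809 in.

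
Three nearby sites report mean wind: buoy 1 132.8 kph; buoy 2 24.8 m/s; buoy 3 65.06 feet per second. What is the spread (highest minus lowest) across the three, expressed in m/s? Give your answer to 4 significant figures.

17.06 m/s

buoy 1: 132.8 km/h = 36.8889 m/s.
buoy 3: 65.06 ft/s = 19.8303 m/s.
Spread: 36.8889 − 19.8303 = 17.06 m/s.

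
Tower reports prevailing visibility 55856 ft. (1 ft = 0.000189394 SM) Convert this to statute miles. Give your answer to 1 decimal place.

10.6 SM

1 ft = 0.000189394 SM, so 55856 × 0.000189394 = 10.6 SM.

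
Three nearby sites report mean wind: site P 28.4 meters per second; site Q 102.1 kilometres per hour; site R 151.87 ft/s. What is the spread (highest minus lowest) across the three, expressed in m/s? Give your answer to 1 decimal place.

17.9 m/s

site Q: 102.1 km/h = 28.361 m/s.
site R: 151.87 ft/s = 46.290 m/s.
Spread: 46.290 − 28.361 = 17.9 m/s.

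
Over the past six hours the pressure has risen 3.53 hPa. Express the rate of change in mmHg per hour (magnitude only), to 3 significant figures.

0.441 mmHg per hour

3.53 hPa / 6 h × 0.750062 mmHg/hPa = 0.441 mmHg/h.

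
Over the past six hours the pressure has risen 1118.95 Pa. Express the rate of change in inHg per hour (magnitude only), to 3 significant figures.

0.0551 inHg per hour

1118.95 Pa / 6 h × 0.0002953 inHg/Pa = 0.0551 inHg/h.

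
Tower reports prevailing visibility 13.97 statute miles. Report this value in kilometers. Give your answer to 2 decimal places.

1 SM = 1.60934 km, so 13.97 × 1.60934 = 22.48 km.

22.48 km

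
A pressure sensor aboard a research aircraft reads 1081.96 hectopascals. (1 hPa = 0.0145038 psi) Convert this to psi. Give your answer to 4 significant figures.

15.69 psi

1 hPa = 0.0145038 psi, so 1081.96 × 0.0145038 = 15.69 psi.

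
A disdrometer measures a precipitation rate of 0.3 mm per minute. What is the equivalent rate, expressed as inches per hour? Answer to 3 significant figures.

0.3 mm/minute × 0.0393701 in/mm × 60 minute/hour = 0.709 in/hour.

0.709 in/hour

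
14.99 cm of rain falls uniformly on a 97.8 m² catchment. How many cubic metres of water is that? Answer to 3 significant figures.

Depth: 14.99 cm × 10 = 149.9 mm.
1 mm over 1 m² is 1 L, so volume = 149.9 × 97.8 = 14660.22 L = 14.7 m³.

14.7 cubic metres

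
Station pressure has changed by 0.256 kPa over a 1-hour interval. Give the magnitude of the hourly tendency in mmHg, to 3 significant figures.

1.92 mmHg per hour

0.256 kPa / 1 h × 7.50062 mmHg/kPa = 1.92 mmHg/h.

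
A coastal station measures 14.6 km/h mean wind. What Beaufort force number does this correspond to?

14.6 km/h = 4.1 m/s, which is Beaufort 3 (gentle breeze, 3.4–5.4 m/s).

Beaufort force 3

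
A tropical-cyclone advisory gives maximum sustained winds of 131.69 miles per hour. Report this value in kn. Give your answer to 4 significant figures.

114.4 kt

1 mph = 0.868976 kt, so 131.69 × 0.868976 = 114.4 kt.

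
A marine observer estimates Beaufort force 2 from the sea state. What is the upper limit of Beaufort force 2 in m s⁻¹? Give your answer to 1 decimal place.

Beaufort 2 (light breeze) spans 1.6–3.3 m/s.

3.3 m/s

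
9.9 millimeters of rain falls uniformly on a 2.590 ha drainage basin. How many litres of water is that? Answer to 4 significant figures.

256400 litres

Area: 2.590 ha = 25900 m².
1 mm over 1 m² is 1 L, so volume = 9.9 × 25900 = 256410 L ≈ 256400 L.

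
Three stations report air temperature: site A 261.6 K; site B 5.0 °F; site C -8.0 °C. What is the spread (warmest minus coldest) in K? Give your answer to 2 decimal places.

7.00 K

site A: 261.6 K = -11.550 °C.
site B: 5.0 °F = -15.000 °C.
Spread: (-8.000) − (-15.000) = 7.000 °C.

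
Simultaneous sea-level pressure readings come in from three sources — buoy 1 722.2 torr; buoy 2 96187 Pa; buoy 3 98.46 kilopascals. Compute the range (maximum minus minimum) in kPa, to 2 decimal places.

buoy 1: 722.2 mmHg = 96.2854 kPa.
buoy 2: 96187 Pa = 96.1870 kPa.
Spread: 98.4600 − 96.1870 = 2.27 kPa.

2.27 kPa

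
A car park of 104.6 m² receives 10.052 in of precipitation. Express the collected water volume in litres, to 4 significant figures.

Depth: 10.052 in × 25.4 = 255.3208 mm.
1 mm over 1 m² is 1 L, so volume = 255.3208 × 104.6 = 26706.556 L ≈ 26710 L.

26710 litres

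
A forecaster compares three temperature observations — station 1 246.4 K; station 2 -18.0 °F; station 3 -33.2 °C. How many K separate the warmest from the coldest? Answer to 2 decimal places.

6.45 K

station 1: 246.4 K = -26.750 °C.
station 2: -18.0 °F = -27.778 °C.
Spread: (-26.750) − (-33.200) = 6.450 °C.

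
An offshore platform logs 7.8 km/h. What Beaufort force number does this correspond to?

7.8 km/h = 2.2 m/s, which is Beaufort 2 (light breeze, 1.6–3.3 m/s).

Beaufort force 2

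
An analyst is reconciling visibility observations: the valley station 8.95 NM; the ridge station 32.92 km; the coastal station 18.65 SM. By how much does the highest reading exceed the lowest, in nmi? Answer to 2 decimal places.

the ridge station: 32.92 km = 17.7754 nmi.
the coastal station: 18.65 SM = 16.2064 nmi.
Spread: 17.7754 − 8.9500 = 8.83 nmi.

8.83 nmi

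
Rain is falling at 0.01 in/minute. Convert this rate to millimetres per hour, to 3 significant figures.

0.01 in/minute × 25.4 mm/in × 60 minute/hour = 15.2 mm/hour.

15.2 mm/hour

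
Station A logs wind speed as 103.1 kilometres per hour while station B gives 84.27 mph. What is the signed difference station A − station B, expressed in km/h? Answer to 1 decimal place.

station B: 84.27 mph = 135.619 km/h.
Difference: 103.100 − 135.619 = -32.5 km/h.

-32.5 km/h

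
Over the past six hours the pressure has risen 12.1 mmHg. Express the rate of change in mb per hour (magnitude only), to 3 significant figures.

2.69 mb per hour

12.1 mmHg / 6 h × 1.33322 mb/mmHg = 2.69 mb/h.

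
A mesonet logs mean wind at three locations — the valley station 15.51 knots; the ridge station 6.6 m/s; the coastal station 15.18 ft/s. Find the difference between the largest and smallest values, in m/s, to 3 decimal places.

3.352 m/s

the valley station: 15.51 kt = 7.97903 m/s.
the coastal station: 15.18 ft/s = 4.62686 m/s.
Spread: 7.97903 − 4.62686 = 3.352 m/s.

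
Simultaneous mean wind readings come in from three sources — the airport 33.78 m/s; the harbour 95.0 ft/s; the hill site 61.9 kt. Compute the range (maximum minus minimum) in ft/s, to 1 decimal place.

15.8 ft/s

the airport: 33.78 m/s = 110.827 ft/s.
the hill site: 61.9 kt = 104.475 ft/s.
Spread: 110.827 − 95.000 = 15.8 ft/s.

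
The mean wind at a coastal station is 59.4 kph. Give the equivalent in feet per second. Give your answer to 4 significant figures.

1 km/h = 0.911344 ft/s, so 59.4 × 0.911344 = 54.13 ft/s.

54.13 ft/s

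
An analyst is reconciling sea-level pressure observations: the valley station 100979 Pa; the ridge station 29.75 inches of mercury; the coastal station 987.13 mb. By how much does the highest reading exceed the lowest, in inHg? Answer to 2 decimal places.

0.67 inHg

the valley station: 100979 Pa = 29.8191 inHg.
the coastal station: 987.13 mb = 29.1499 inHg.
Spread: 29.8191 − 29.1499 = 0.67 inHg.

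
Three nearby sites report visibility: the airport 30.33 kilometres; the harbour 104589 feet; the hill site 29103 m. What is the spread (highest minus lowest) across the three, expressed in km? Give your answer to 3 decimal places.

2.776 km

the harbour: 104589 ft = 31.87873 km.
the hill site: 29103 m = 29.10300 km.
Spread: 31.87873 − 29.10300 = 2.776 km.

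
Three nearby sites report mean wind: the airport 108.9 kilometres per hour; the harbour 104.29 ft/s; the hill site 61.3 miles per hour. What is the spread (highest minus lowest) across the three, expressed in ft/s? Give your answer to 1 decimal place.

the airport: 108.9 km/h = 99.245 ft/s.
the hill site: 61.3 mph = 89.907 ft/s.
Spread: 104.290 − 89.907 = 14.4 ft/s.

14.4 ft/s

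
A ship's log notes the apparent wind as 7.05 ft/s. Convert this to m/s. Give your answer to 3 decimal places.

1 ft/s = 0.3048 m/s, so 7.05 × 0.3048 = 2.149 m/s.

2.149 m/s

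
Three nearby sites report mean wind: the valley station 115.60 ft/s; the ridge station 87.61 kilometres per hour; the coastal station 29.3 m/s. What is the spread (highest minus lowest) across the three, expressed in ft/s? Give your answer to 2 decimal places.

35.76 ft/s

the ridge station: 87.61 km/h = 79.8429 ft/s.
the coastal station: 29.3 m/s = 96.1286 ft/s.
Spread: 115.6000 − 79.8429 = 35.76 ft/s.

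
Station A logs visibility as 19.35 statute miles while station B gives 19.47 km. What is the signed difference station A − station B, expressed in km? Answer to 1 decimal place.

11.7 km

station A: 19.35 SM = 31.141 km.
Difference: 31.141 − 19.470 = 11.7 km.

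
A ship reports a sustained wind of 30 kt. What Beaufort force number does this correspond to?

30 kt lies in the Beaufort 7 band (near gale, 28–33 kt).

Beaufort force 7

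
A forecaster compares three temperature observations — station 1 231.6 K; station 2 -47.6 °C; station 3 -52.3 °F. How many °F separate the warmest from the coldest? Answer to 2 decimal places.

10.89 °F

station 1: 231.6 K = -41.550 °C.
station 3: -52.3 °F = -46.833 °C.
Spread: (-41.550) − (-47.600) = 6.050 °C = 10.89 °F.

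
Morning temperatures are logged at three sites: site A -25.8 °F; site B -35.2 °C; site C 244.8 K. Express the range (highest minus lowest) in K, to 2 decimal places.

6.85 K

site A: -25.8 °F = -32.111 °C.
site C: 244.8 K = -28.350 °C.
Spread: (-28.350) − (-35.200) = 6.850 °C.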